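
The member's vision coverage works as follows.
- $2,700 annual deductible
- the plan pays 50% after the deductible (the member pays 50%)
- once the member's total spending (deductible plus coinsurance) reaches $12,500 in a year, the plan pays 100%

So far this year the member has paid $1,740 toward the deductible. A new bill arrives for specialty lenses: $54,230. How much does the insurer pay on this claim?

$43,470

Deductible still to meet: $2,700 − $1,740 = $960.
The remaining $53,270 (= $54,230 − $960) moves to coinsurance.
Member's 50% share of $53,270 is $26,635.
Member responsibility before any cap: $960 + $26,635 = $27,595.
That would bring total out-of-pocket to $29,335, past the $12,500 cap. The member is capped at $12,500 − $1,740 = $10,760 on this claim.
The insurer covers the remainder: $54,230 − $10,760 = $43,470.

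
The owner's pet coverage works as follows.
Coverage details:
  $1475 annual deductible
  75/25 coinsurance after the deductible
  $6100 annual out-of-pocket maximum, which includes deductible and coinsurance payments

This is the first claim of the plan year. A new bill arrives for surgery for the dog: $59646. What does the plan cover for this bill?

Nothing has been paid toward the $1475 deductible, so the first $1475 of this charge is applied there.
After the $1475 deductible portion, $59646 − $1475 = $58171 is subject to coinsurance.
25% of $58171 = $14542.75 falls to the owner.
That puts the owner's cost at $1475 + $14542.75 = $16017.75 before any cap.
Adding $16017.75 to the $0 already spent would give $16017.75, which exceeds the $6100 cap; the owner pays just $6100 − $0 = $6100.
Insurer pays the balance: $59646 − $6100 = $53546.

$53546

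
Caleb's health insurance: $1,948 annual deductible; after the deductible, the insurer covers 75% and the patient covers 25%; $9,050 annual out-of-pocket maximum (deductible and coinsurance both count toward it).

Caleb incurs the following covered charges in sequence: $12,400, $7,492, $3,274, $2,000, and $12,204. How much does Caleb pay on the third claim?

$818.50

#1 ($12,400): $1,948 finishes the deductible; $10,452 goes to coinsurance; 25% of $10,452 = $2,613. Cost to patient: $4,561. OOP to date $4,561.
#2 ($7,492): 25% coinsurance on $7,492 = $1,873. Patient pays $1,873; OOP now $6,434.
#3 ($3,274): 25% coinsurance on $3,274 = $818.50. Cost to patient: $818.50. OOP to date $7,252.50.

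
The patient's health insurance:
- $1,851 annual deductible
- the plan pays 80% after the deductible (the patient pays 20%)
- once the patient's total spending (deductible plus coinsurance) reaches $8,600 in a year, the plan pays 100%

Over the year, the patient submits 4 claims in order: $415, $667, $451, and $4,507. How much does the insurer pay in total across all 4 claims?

$3,351.20

#1 ($415): all of it applies to the deductible. Patient pays $415; OOP now $415. Insurer: $415 − $415 = $0.
#2 ($667): fully absorbed by the deductible. Patient pays $667; OOP now $1,082. Plan pays $667 − $667 = $0.
#3 ($451): all of it applies to the deductible. Patient pays $451; OOP now $1,533. Plan pays $451 − $451 = $0.
#4 ($4,507): deductible takes $318, $4,189 remains; 20% of $4,189 = $837.80. Patient owes $1,155.80 (running OOP $2,688.80). Insurer: $4,507 − $1,155.80 = $3,351.20.
Insurer total: $0 + $0 + $0 + $3,351.20 = $3,351.20.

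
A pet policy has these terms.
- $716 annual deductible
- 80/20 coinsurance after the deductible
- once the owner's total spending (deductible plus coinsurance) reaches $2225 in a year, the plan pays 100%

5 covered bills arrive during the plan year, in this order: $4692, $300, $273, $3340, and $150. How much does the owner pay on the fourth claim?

Claim 1 — $4692: $716 finishes the deductible; $3976 goes to coinsurance; 20% of $3976 = $795.20. Owner pays $1511.20; OOP now $1511.20.
Claim 2 — $300: deductible already satisfied, so owner's share is 20% × $300 = $60. Cost to owner: $60. OOP to date $1571.20.
Claim 3 — $273: deductible met; 20% of $273 = $54.60. Owner pays $54.60; OOP now $1625.80.
Claim 4 — $3340: deductible already satisfied, so owner's share is 20% × $3340 = $668. That would push OOP to $2293.80, over the $2225 cap, so owner pays $2225 − $1625.80 = $599.20.

$599.20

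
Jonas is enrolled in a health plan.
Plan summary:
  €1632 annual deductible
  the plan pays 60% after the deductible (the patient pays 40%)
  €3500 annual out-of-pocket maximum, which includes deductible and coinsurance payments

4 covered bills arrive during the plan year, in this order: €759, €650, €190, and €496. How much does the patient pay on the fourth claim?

Claim 1 — €759: all of it applies to the deductible. Patient owes €759 (running OOP €759).
Claim 2 — €650: all of it applies to the deductible. Cost to patient: €650. OOP to date €1409.
Claim 3 — €190: all of it applies to the deductible. Cost to patient: €190. OOP to date €1599.
Claim 4 — €496: deductible takes €33, €463 remains; coinsurance €463 × 40% = €185.20. Patient pays €218.20; OOP now €1817.20.

€218.20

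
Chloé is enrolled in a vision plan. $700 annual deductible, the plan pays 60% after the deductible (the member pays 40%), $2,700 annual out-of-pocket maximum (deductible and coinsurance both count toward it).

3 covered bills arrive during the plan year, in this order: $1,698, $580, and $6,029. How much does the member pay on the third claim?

$1,368.80

Bill 1, $1,698: $700 finishes the deductible; $998 goes to coinsurance; member's 40% is $399.20. Member pays $1,099.20; OOP now $1,099.20.
Bill 2, $580: 40% coinsurance on $580 = $232. Member pays $232; OOP now $1,331.20.
Bill 3, $6,029: 40% coinsurance on $6,029 = $2,411.60. OOP would hit $3,742.80 > $2,700, so the cap limits the member to $2,700 − $1,331.20 = $1,368.80.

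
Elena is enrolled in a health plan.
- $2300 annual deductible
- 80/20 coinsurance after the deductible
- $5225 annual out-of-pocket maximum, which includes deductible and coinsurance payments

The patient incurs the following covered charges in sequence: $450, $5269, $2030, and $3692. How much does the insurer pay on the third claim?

$1624

#1 ($450): entire amount goes to the deductible. Patient owes $450 (running OOP $450). Insurer: $450 − $450 = $0.
#2 ($5269): $1850 finishes the deductible; $3419 goes to coinsurance; 20% of $3419 = $683.80. Patient owes $2533.80 (running OOP $2983.80). Insurer: $5269 − $2533.80 = $2735.20.
#3 ($2030): deductible met; 20% of $2030 = $406. Patient pays $406; OOP now $3389.80. Insurer: $2030 − $406 = $1624.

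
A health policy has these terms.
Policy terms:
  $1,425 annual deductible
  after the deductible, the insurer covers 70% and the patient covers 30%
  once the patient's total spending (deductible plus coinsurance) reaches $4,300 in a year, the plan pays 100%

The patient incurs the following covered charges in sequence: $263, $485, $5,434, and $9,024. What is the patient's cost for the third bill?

Claim 1 ($263): fully absorbed by the deductible. Patient pays $263; OOP now $263.
Claim 2 ($485): entire amount goes to the deductible. Patient pays $485; OOP now $748.
Claim 3 ($5,434): deductible takes $677, $4,757 remains; 30% of $4,757 = $1,427.10. Patient owes $2,104.10 (running OOP $2,852.10).

$2,104.10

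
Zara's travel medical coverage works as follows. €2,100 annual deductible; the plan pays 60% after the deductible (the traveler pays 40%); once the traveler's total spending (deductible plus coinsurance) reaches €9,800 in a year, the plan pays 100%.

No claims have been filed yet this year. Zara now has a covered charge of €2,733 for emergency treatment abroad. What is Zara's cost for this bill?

€2,353.20

Nothing has been paid toward the €2,100 deductible, so the first €2,100 of this charge is applied there.
After the €2,100 deductible portion, €2,733 − €2,100 = €633 is subject to coinsurance.
Traveler's 40% share of €633 is €253.20.
Traveler responsibility before any cap: €2,100 + €253.20 = €2,353.20.
Cumulative spending €0 + €2,353.20 = €2,353.20 stays under the €9,800 maximum.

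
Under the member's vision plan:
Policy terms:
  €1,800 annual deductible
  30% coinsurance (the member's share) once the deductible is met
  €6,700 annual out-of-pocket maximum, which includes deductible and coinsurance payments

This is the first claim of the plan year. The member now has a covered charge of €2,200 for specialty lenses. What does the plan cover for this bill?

The full €1,800 deductible is still open; €1,800 of this bill applies to it.
The remaining €400 (= €2,200 − €1,800) moves to coinsurance.
30% of €400 = €120 falls to the member.
So the member owes €1,800 + €120 = €1,920 before any cap.
Cumulative spending €0 + €1,920 = €1,920 stays under the €6,700 maximum.
Insurer pays the balance: €2,200 − €1,920 = €280.

€280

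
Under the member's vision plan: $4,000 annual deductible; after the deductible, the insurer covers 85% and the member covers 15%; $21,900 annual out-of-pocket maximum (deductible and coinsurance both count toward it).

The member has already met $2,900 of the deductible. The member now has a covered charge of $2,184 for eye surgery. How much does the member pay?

$1,262.60

Deductible still to meet: $4,000 − $2,900 = $1,100.
The remaining $1,084 (= $2,184 − $1,100) moves to coinsurance.
15% of $1,084 = $162.60 falls to the member.
Member responsibility before any cap: $1,100 + $162.60 = $1,262.60.
Year-to-date out-of-pocket becomes $2,900 + $1,262.60 = $4,162.60, still under the $21,900 maximum, so no cap applies.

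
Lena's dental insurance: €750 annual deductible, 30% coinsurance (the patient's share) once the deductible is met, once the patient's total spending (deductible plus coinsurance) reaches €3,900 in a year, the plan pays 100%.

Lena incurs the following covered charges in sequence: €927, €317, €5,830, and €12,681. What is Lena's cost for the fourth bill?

Claim 1 (€927): €750 finishes the deductible; €177 goes to coinsurance; 30% of €177 = €53.10. Patient pays €803.10; OOP now €803.10.
Claim 2 (€317): 30% coinsurance on €317 = €95.10. Patient owes €95.10 (running OOP €898.20).
Claim 3 (€5,830): deductible met; 30% of €5,830 = €1,749. Patient pays €1,749; OOP now €2,647.20.
Claim 4 (€12,681): 30% coinsurance on €12,681 = €3,804.30. OOP would hit €6,451.50 > €3,900, so the cap limits the patient to €3,900 − €2,647.20 = €1,252.80.

€1,252.80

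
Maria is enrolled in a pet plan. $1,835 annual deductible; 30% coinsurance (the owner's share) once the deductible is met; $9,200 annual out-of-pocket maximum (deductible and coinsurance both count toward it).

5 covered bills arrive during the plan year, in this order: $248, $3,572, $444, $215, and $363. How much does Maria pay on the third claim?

Claim 1 — $248: fully absorbed by the deductible. Owner pays $248; OOP now $248.
Claim 2 — $3,572: $1,587 finishes the deductible; $1,985 goes to coinsurance; owner's 30% is $595.50. Cost to owner: $2,182.50. OOP to date $2,430.50.
Claim 3 — $444: 30% coinsurance on $444 = $133.20. Owner owes $133.20 (running OOP $2,563.70).

$133.20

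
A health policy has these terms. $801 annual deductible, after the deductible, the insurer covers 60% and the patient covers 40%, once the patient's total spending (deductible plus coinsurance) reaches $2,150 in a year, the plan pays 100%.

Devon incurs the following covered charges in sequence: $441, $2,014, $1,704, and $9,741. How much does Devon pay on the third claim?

$681.60

#1 ($441): entire amount goes to the deductible. Patient owes $441 (running OOP $441).
#2 ($2,014): deductible takes $360, $1,654 remains; patient's 40% is $661.60. Patient owes $1,021.60 (running OOP $1,462.60).
#3 ($1,704): deductible already satisfied, so patient's share is 40% × $1,704 = $681.60. Cost to patient: $681.60. OOP to date $2,144.20.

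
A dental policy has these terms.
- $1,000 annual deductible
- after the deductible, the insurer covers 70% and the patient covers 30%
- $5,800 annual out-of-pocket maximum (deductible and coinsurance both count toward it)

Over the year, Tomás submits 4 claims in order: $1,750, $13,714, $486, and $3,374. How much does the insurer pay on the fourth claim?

$3,059

Claim 1 — $1,750: $1,000 finishes the deductible; $750 goes to coinsurance; 30% of $750 = $225. Patient pays $1,225; OOP now $1,225. Plan pays $1,750 − $1,225 = $525.
Claim 2 — $13,714: deductible met; 30% of $13,714 = $4,114.20. Patient owes $4,114.20 (running OOP $5,339.20). Plan pays $13,714 − $4,114.20 = $9,599.80.
Claim 3 — $486: deductible met; 30% of $486 = $145.80. Patient pays $145.80; OOP now $5,485. Plan pays $486 − $145.80 = $340.20.
Claim 4 — $3,374: deductible already satisfied, so patient's share is 30% × $3,374 = $1,012.20. That would push OOP to $6,497.20, over the $5,800 cap, so patient pays $5,800 − $5,485 = $315. Insurer: $3,374 − $315 = $3,059.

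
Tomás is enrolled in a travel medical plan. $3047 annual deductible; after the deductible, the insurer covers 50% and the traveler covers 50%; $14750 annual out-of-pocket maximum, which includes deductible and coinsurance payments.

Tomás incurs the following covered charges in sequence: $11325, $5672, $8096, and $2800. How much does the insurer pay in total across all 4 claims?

$13143

#1 ($11325): $3047 finishes the deductible; $8278 goes to coinsurance; 50% of $8278 = $4139. Traveler pays $7186; OOP now $7186. Plan pays $11325 − $7186 = $4139.
#2 ($5672): deductible met; 50% of $5672 = $2836. Traveler pays $2836; OOP now $10022. Insurer: $5672 − $2836 = $2836.
#3 ($8096): 50% coinsurance on $8096 = $4048. Cost to traveler: $4048. OOP to date $14070. Plan pays $8096 − $4048 = $4048.
#4 ($2800): 50% coinsurance on $2800 = $1400. That would push OOP to $15470, over the $14750 cap, so traveler pays $14750 − $14070 = $680. Plan pays $2800 − $680 = $2120.
Insurer total: $4139 + $2836 + $4048 + $2120 = $13143.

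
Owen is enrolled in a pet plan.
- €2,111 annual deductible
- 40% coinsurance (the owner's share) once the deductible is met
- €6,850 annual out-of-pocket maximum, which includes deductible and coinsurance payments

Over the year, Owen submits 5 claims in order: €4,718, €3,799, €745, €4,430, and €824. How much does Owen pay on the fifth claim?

Bill 1, €4,718: €2,111 finishes the deductible; €2,607 goes to coinsurance; 40% of €2,607 = €1,042.80. Owner pays €3,153.80; OOP now €3,153.80.
Bill 2, €3,799: deductible already satisfied, so owner's share is 40% × €3,799 = €1,519.60. Owner pays €1,519.60; OOP now €4,673.40.
Bill 3, €745: deductible met; 40% of €745 = €298. Owner owes €298 (running OOP €4,971.40).
Bill 4, €4,430: 40% coinsurance on €4,430 = €1,772. Owner owes €1,772 (running OOP €6,743.40).
Bill 5, €824: deductible met; 40% of €824 = €329.60. That would push OOP to €7,073, over the €6,850 cap, so owner pays €6,850 − €6,743.40 = €106.60.

€106.60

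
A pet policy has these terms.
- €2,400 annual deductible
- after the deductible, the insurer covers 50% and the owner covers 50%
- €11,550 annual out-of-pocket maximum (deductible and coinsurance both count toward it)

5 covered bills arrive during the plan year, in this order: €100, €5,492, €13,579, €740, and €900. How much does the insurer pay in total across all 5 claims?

Claim 1 — €100: entire amount goes to the deductible. Owner pays €100; OOP now €100. Insurer: €100 − €100 = €0.
Claim 2 — €5,492: €2,300 to deductible, leaving €3,192; owner's 50% is €1,596. Owner owes €3,896 (running OOP €3,996). Insurer: €5,492 − €3,896 = €1,596.
Claim 3 — €13,579: 50% coinsurance on €13,579 = €6,789.50. Owner pays €6,789.50; OOP now €10,785.50. Insurer: €13,579 − €6,789.50 = €6,789.50.
Claim 4 — €740: 50% coinsurance on €740 = €370. Owner pays €370; OOP now €11,155.50. Plan pays €740 − €370 = €370.
Claim 5 — €900: deductible already satisfied, so owner's share is 50% × €900 = €450. OOP would hit €11,605.50 > €11,550, so the cap limits the owner to €11,550 − €11,155.50 = €394.50. Plan pays €900 − €394.50 = €505.50.
Insurer total: €0 + €1,596 + €6,789.50 + €370 + €505.50 = €9,261.

€9,261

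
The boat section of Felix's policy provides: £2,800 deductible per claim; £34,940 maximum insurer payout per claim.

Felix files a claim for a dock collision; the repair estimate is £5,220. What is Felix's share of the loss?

Less the £2,800 deductible: £5,220 − £2,800 = £2,420.
£2,420 is within the £34,940 limit, so the insurer pays £2,420.
Owner's share is the uncovered remainder: £5,220 − £2,420 = £2,800.

£2,800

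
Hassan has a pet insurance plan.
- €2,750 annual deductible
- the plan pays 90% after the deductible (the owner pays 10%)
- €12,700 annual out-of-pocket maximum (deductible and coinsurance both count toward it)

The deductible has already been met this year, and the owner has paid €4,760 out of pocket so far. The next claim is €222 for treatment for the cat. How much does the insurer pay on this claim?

€199.80

The deductible is already satisfied, so the full bill goes to coinsurance.
Owner's 10% share of €222 is €22.20.
Year-to-date out-of-pocket becomes €4,760 + €22.20 = €4,782.20, still under the €12,700 maximum, so no cap applies.
Insurer pays the balance: €222 − €22.20 = €199.80.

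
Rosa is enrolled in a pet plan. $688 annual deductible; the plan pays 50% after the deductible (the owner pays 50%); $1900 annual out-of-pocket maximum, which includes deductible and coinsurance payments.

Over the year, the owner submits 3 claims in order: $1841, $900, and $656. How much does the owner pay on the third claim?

Bill 1, $1841: deductible takes $688, $1153 remains; coinsurance $1153 × 50% = $576.50. Owner pays $1264.50; OOP now $1264.50.
Bill 2, $900: deductible met; 50% of $900 = $450. Owner owes $450 (running OOP $1714.50).
Bill 3, $656: deductible already satisfied, so owner's share is 50% × $656 = $328. Adding that to $1714.50 gives $2042.50, past the $1900 cap; owner pays only $1900 − $1714.50 = $185.50.

$185.50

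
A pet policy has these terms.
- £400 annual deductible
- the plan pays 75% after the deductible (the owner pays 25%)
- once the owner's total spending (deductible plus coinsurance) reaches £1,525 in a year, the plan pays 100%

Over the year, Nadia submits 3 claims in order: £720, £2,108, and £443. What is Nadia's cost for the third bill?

£110.75

Claim 1 (£720): £400 finishes the deductible; £320 goes to coinsurance; owner's 25% is £80. Owner owes £480 (running OOP £480).
Claim 2 (£2,108): 25% coinsurance on £2,108 = £527. Owner owes £527 (running OOP £1,007).
Claim 3 (£443): deductible met; 25% of £443 = £110.75. Cost to owner: £110.75. OOP to date £1,117.75.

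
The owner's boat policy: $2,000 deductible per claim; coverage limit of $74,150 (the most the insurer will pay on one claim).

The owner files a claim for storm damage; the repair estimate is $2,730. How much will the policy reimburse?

Subtract the deductible: $2,730 − $2,000 = $730.
$730 ≤ $74,150, so the limit doesn't bind; insurer pays $730.

$730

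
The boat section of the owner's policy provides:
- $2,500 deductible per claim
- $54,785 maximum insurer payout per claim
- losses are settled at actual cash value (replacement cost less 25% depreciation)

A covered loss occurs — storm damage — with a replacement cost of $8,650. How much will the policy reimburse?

At 25% depreciation, ACV = $8,650 − $2,162.50 = $6,487.50.
After the deductible, $6,487.50 − $2,500 = $3,987.50 remains.
$3,987.50 ≤ $54,785, so the limit doesn't bind; insurer pays $3,987.50.

$3,987.50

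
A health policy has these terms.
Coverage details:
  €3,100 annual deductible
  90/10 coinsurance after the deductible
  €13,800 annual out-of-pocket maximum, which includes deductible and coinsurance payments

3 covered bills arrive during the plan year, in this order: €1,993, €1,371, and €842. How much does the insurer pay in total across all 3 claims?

€995.40

Bill 1, €1,993: entire amount goes to the deductible. Cost to patient: €1,993. OOP to date €1,993. Plan pays €1,993 − €1,993 = €0.
Bill 2, €1,371: €1,107 to deductible, leaving €264; 10% of €264 = €26.40. Cost to patient: €1,133.40. OOP to date €3,126.40. Insurer: €1,371 − €1,133.40 = €237.60.
Bill 3, €842: deductible already satisfied, so patient's share is 10% × €842 = €84.20. Patient pays €84.20; OOP now €3,210.60. Insurer: €842 − €84.20 = €757.80.
Insurer total = bills − patient's total = €4,206 − €3,210.60 = €995.40.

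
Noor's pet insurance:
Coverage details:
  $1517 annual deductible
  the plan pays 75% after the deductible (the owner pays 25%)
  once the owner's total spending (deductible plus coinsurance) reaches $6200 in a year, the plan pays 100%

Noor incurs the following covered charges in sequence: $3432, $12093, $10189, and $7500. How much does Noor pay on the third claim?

$1181

Bill 1, $3432: deductible takes $1517, $1915 remains; coinsurance $1915 × 25% = $478.75. Owner pays $1995.75; OOP now $1995.75.
Bill 2, $12093: deductible met; 25% of $12093 = $3023.25. Cost to owner: $3023.25. OOP to date $5019.
Bill 3, $10189: deductible already satisfied, so owner's share is 25% × $10189 = $2547.25. That would push OOP to $7566.25, over the $6200 cap, so owner pays $6200 − $5019 = $1181.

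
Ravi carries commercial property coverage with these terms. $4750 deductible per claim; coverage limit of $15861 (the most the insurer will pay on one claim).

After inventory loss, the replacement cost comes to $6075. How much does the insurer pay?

After the deductible, $6075 − $4750 = $1325 remains.
$1325 is within the $15861 limit, so the insurer pays $1325.

$1325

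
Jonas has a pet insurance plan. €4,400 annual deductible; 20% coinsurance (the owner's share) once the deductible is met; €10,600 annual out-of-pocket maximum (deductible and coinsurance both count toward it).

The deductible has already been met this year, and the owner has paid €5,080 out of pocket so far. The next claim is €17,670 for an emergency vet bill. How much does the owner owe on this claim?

€3,534

With the deductible met, the entire €17,670 is subject to coinsurance.
Owner's 20% share of €17,670 is €3,534.
Year-to-date out-of-pocket becomes €5,080 + €3,534 = €8,614, still under the €10,600 maximum, so no cap applies.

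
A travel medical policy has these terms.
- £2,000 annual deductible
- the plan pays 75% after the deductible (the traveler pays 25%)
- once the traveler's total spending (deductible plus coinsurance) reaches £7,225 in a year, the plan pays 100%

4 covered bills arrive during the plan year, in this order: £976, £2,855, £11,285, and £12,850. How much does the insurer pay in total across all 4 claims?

£20,741

Bill 1, £976: all of it applies to the deductible. Cost to traveler: £976. OOP to date £976. Plan pays £976 − £976 = £0.
Bill 2, £2,855: deductible takes £1,024, £1,831 remains; coinsurance £1,831 × 25% = £457.75. Traveler pays £1,481.75; OOP now £2,457.75. Plan pays £2,855 − £1,481.75 = £1,373.25.
Bill 3, £11,285: 25% coinsurance on £11,285 = £2,821.25. Traveler owes £2,821.25 (running OOP £5,279). Insurer: £11,285 − £2,821.25 = £8,463.75.
Bill 4, £12,850: 25% coinsurance on £12,850 = £3,212.50. Adding that to £5,279 gives £8,491.50, past the £7,225 cap; traveler pays only £7,225 − £5,279 = £1,946. Plan pays £12,850 − £1,946 = £10,904.
Insurer total = bills − traveler's total = £27,966 − £7,225 = £20,741.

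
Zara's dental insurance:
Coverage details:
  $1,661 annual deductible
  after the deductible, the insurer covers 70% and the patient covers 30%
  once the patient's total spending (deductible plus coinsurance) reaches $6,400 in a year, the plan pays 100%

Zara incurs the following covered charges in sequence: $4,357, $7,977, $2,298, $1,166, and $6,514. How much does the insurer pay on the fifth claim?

$6,016.10

Claim 1 — $4,357: $1,661 to deductible, leaving $2,696; coinsurance $2,696 × 30% = $808.80. Patient pays $2,469.80; OOP now $2,469.80. Insurer: $4,357 − $2,469.80 = $1,887.20.
Claim 2 — $7,977: deductible met; 30% of $7,977 = $2,393.10. Cost to patient: $2,393.10. OOP to date $4,862.90. Plan pays $7,977 − $2,393.10 = $5,583.90.
Claim 3 — $2,298: deductible already satisfied, so patient's share is 30% × $2,298 = $689.40. Patient pays $689.40; OOP now $5,552.30. Plan pays $2,298 − $689.40 = $1,608.60.
Claim 4 — $1,166: 30% coinsurance on $1,166 = $349.80. Patient pays $349.80; OOP now $5,902.10. Insurer: $1,166 − $349.80 = $816.20.
Claim 5 — $6,514: 30% coinsurance on $6,514 = $1,954.20. Adding that to $5,902.10 gives $7,856.30, past the $6,400 cap; patient pays only $6,400 − $5,902.10 = $497.90. Plan pays $6,514 − $497.90 = $6,016.10.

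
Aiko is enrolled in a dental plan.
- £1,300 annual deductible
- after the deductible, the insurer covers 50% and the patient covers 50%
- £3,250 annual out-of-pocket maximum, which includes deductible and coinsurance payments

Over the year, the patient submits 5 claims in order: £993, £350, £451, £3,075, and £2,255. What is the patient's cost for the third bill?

£225.50

Claim 1 — £993: entire amount goes to the deductible. Patient owes £993 (running OOP £993).
Claim 2 — £350: £307 to deductible, leaving £43; coinsurance £43 × 50% = £21.50. Cost to patient: £328.50. OOP to date £1,321.50.
Claim 3 — £451: deductible met; 50% of £451 = £225.50. Patient owes £225.50 (running OOP £1,547).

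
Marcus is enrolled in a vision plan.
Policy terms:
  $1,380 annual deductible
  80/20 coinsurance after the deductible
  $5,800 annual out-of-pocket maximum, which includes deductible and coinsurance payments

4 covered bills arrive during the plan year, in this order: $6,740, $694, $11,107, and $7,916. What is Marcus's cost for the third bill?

Bill 1, $6,740: deductible takes $1,380, $5,360 remains; 20% of $5,360 = $1,072. Member pays $2,452; OOP now $2,452.
Bill 2, $694: deductible already satisfied, so member's share is 20% × $694 = $138.80. Member owes $138.80 (running OOP $2,590.80).
Bill 3, $11,107: 20% coinsurance on $11,107 = $2,221.40. Member owes $2,221.40 (running OOP $4,812.20).

$2,221.40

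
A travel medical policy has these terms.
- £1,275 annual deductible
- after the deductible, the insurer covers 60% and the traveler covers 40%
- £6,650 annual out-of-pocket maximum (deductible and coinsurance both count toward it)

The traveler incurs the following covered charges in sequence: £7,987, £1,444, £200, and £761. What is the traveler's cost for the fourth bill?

£304.40

#1 (£7,987): £1,275 to deductible, leaving £6,712; coinsurance £6,712 × 40% = £2,684.80. Traveler owes £3,959.80 (running OOP £3,959.80).
#2 (£1,444): deductible already satisfied, so traveler's share is 40% × £1,444 = £577.60. Traveler pays £577.60; OOP now £4,537.40.
#3 (£200): deductible met; 40% of £200 = £80. Cost to traveler: £80. OOP to date £4,617.40.
#4 (£761): deductible already satisfied, so traveler's share is 40% × £761 = £304.40. Cost to traveler: £304.40. OOP to date £4,921.80.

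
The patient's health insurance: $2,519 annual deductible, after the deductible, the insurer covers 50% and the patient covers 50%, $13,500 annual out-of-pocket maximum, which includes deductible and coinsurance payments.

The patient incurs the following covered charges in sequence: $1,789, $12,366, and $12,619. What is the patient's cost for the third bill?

$5,163

Bill 1, $1,789: fully absorbed by the deductible. Patient pays $1,789; OOP now $1,789.
Bill 2, $12,366: $730 finishes the deductible; $11,636 goes to coinsurance; coinsurance $11,636 × 50% = $5,818. Patient pays $6,548; OOP now $8,337.
Bill 3, $12,619: 50% coinsurance on $12,619 = $6,309.50. OOP would hit $14,646.50 > $13,500, so the cap limits the patient to $13,500 − $8,337 = $5,163.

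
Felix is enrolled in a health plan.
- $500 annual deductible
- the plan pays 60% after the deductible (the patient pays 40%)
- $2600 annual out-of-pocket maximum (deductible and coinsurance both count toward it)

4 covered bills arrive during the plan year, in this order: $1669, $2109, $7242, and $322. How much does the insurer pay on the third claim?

#1 ($1669): deductible takes $500, $1169 remains; coinsurance $1169 × 40% = $467.60. Patient owes $967.60 (running OOP $967.60). Plan pays $1669 − $967.60 = $701.40.
#2 ($2109): deductible met; 40% of $2109 = $843.60. Cost to patient: $843.60. OOP to date $1811.20. Insurer: $2109 − $843.60 = $1265.40.
#3 ($7242): deductible met; 40% of $7242 = $2896.80. Adding that to $1811.20 gives $4708, past the $2600 cap; patient pays only $2600 − $1811.20 = $788.80. Insurer: $7242 − $788.80 = $6453.20.

$6453.20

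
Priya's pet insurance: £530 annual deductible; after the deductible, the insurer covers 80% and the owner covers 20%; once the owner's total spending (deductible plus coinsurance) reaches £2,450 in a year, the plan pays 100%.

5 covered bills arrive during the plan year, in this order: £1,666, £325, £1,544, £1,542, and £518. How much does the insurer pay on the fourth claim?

Claim 1 (£1,666): £530 finishes the deductible; £1,136 goes to coinsurance; 20% of £1,136 = £227.20. Owner pays £757.20; OOP now £757.20. Insurer: £1,666 − £757.20 = £908.80.
Claim 2 (£325): deductible met; 20% of £325 = £65. Cost to owner: £65. OOP to date £822.20. Insurer: £325 − £65 = £260.
Claim 3 (£1,544): deductible met; 20% of £1,544 = £308.80. Owner pays £308.80; OOP now £1,131. Insurer: £1,544 − £308.80 = £1,235.20.
Claim 4 (£1,542): 20% coinsurance on £1,542 = £308.40. Owner pays £308.40; OOP now £1,439.40. Plan pays £1,542 − £308.40 = £1,233.60.

£1,233.60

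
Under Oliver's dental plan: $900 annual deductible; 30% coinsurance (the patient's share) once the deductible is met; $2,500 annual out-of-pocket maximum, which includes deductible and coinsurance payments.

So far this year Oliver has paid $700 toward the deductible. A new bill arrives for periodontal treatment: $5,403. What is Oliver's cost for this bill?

$1,760.90

Deductible still to meet: $900 − $700 = $200.
That leaves $5,403 − $200 = $5,203 for coinsurance.
30% of $5,203 = $1,560.90 falls to the patient.
Patient responsibility before any cap: $200 + $1,560.90 = $1,760.90.
Total out-of-pocket so far would be $700 + $1,760.90 = $2,460.90, below the $2,500 cap — no reduction.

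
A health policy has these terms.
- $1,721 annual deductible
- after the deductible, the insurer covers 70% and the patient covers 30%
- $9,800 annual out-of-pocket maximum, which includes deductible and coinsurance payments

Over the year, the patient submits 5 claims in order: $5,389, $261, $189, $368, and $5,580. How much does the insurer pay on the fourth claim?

$257.60

Claim 1 ($5,389): $1,721 finishes the deductible; $3,668 goes to coinsurance; coinsurance $3,668 × 30% = $1,100.40. Patient pays $2,821.40; OOP now $2,821.40. Plan pays $5,389 − $2,821.40 = $2,567.60.
Claim 2 ($261): deductible met; 30% of $261 = $78.30. Patient owes $78.30 (running OOP $2,899.70). Insurer: $261 − $78.30 = $182.70.
Claim 3 ($189): deductible already satisfied, so patient's share is 30% × $189 = $56.70. Patient pays $56.70; OOP now $2,956.40. Plan pays $189 − $56.70 = $132.30.
Claim 4 ($368): deductible met; 30% of $368 = $110.40. Patient owes $110.40 (running OOP $3,066.80). Insurer: $368 − $110.40 = $257.60.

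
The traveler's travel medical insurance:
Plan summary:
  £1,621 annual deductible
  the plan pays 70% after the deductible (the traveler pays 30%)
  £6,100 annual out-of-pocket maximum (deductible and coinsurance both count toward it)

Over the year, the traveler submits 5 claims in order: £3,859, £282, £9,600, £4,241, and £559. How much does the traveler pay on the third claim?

#1 (£3,859): £1,621 finishes the deductible; £2,238 goes to coinsurance; 30% of £2,238 = £671.40. Traveler owes £2,292.40 (running OOP £2,292.40).
#2 (£282): 30% coinsurance on £282 = £84.60. Cost to traveler: £84.60. OOP to date £2,377.
#3 (£9,600): deductible already satisfied, so traveler's share is 30% × £9,600 = £2,880. Traveler owes £2,880 (running OOP £5,257).

£2,880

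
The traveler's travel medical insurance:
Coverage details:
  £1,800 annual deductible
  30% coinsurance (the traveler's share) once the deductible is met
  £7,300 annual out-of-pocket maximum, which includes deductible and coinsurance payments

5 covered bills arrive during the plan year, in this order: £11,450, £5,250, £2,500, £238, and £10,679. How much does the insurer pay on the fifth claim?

£10,470.40

Bill 1, £11,450: deductible takes £1,800, £9,650 remains; traveler's 30% is £2,895. Traveler pays £4,695; OOP now £4,695. Plan pays £11,450 − £4,695 = £6,755.
Bill 2, £5,250: deductible met; 30% of £5,250 = £1,575. Cost to traveler: £1,575. OOP to date £6,270. Plan pays £5,250 − £1,575 = £3,675.
Bill 3, £2,500: 30% coinsurance on £2,500 = £750. Traveler pays £750; OOP now £7,020. Insurer: £2,500 − £750 = £1,750.
Bill 4, £238: 30% coinsurance on £238 = £71.40. Traveler owes £71.40 (running OOP £7,091.40). Insurer: £238 − £71.40 = £166.60.
Bill 5, £10,679: 30% coinsurance on £10,679 = £3,203.70. That would push OOP to £10,295.10, over the £7,300 cap, so traveler pays £7,300 − £7,091.40 = £208.60. Insurer: £10,679 − £208.60 = £10,470.40.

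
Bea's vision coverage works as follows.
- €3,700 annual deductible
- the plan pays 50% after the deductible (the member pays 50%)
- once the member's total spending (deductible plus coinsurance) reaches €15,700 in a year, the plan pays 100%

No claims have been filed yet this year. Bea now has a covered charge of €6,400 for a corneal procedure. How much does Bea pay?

Nothing has been paid toward the €3,700 deductible, so the first €3,700 of this charge is applied there.
The remaining €2,700 (= €6,400 − €3,700) moves to coinsurance.
50% of €2,700 = €1,350 falls to the member.
That puts the member's cost at €3,700 + €1,350 = €5,050 before any cap.
Cumulative spending €0 + €5,050 = €5,050 stays under the €15,700 maximum.

€5,050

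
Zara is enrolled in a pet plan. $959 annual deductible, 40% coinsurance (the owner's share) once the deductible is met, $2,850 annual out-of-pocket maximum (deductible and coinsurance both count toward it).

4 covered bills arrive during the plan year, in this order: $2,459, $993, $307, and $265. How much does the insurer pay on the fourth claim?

Claim 1 — $2,459: deductible takes $959, $1,500 remains; coinsurance $1,500 × 40% = $600. Owner owes $1,559 (running OOP $1,559). Insurer: $2,459 − $1,559 = $900.
Claim 2 — $993: deductible already satisfied, so owner's share is 40% × $993 = $397.20. Cost to owner: $397.20. OOP to date $1,956.20. Insurer: $993 − $397.20 = $595.80.
Claim 3 — $307: 40% coinsurance on $307 = $122.80. Owner owes $122.80 (running OOP $2,079). Plan pays $307 − $122.80 = $184.20.
Claim 4 — $265: 40% coinsurance on $265 = $106. Cost to owner: $106. OOP to date $2,185. Plan pays $265 − $106 = $159.

$159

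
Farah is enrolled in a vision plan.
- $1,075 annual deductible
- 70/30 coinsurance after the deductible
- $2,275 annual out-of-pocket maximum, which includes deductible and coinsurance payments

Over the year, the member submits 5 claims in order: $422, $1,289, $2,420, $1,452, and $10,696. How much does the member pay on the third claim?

$726

Claim 1 — $422: all of it applies to the deductible. Member pays $422; OOP now $422.
Claim 2 — $1,289: deductible takes $653, $636 remains; 30% of $636 = $190.80. Cost to member: $843.80. OOP to date $1,265.80.
Claim 3 — $2,420: 30% coinsurance on $2,420 = $726. Cost to member: $726. OOP to date $1,991.80.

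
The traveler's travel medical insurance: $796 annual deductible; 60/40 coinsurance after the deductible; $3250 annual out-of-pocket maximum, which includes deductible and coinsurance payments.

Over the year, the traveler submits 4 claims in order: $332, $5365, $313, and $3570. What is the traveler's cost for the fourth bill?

$368.40

#1 ($332): all of it applies to the deductible. Cost to traveler: $332. OOP to date $332.
#2 ($5365): $464 finishes the deductible; $4901 goes to coinsurance; 40% of $4901 = $1960.40. Traveler pays $2424.40; OOP now $2756.40.
#3 ($313): deductible already satisfied, so traveler's share is 40% × $313 = $125.20. Traveler owes $125.20 (running OOP $2881.60).
#4 ($3570): 40% coinsurance on $3570 = $1428. Adding that to $2881.60 gives $4309.60, past the $3250 cap; traveler pays only $3250 − $2881.60 = $368.40.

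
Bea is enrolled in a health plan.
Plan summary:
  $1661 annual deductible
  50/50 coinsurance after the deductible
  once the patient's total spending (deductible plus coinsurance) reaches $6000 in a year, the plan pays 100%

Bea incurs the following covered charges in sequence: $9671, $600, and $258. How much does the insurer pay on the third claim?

$224

Claim 1 — $9671: deductible takes $1661, $8010 remains; coinsurance $8010 × 50% = $4005. Patient owes $5666 (running OOP $5666). Plan pays $9671 − $5666 = $4005.
Claim 2 — $600: deductible met; 50% of $600 = $300. Patient pays $300; OOP now $5966. Plan pays $600 − $300 = $300.
Claim 3 — $258: deductible met; 50% of $258 = $129. Adding that to $5966 gives $6095, past the $6000 cap; patient pays only $6000 − $5966 = $34. Insurer: $258 − $34 = $224.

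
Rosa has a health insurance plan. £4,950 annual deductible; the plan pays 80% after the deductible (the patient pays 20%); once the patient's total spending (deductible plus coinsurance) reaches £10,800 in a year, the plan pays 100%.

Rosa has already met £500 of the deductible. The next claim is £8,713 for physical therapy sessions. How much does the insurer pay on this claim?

Remaining deductible: £4,950 − £500 = £4,450.
That leaves £8,713 − £4,450 = £4,263 for coinsurance.
Patient's 20% share of £4,263 is £852.60.
That puts the patient's cost at £4,450 + £852.60 = £5,302.60 before any cap.
Total out-of-pocket so far would be £500 + £5,302.60 = £5,802.60, below the £10,800 cap — no reduction.
The insurer covers the remainder: £8,713 − £5,302.60 = £3,410.40.

£3,410.40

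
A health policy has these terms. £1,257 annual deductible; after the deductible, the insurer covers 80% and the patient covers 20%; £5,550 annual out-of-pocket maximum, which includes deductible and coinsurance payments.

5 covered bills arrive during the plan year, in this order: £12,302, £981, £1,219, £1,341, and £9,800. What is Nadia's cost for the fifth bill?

£1,375.80

Bill 1, £12,302: deductible takes £1,257, £11,045 remains; coinsurance £11,045 × 20% = £2,209. Patient pays £3,466; OOP now £3,466.
Bill 2, £981: 20% coinsurance on £981 = £196.20. Patient owes £196.20 (running OOP £3,662.20).
Bill 3, £1,219: deductible already satisfied, so patient's share is 20% × £1,219 = £243.80. Patient pays £243.80; OOP now £3,906.
Bill 4, £1,341: 20% coinsurance on £1,341 = £268.20. Patient pays £268.20; OOP now £4,174.20.
Bill 5, £9,800: deductible met; 20% of £9,800 = £1,960. That would push OOP to £6,134.20, over the £5,550 cap, so patient pays £5,550 − £4,174.20 = £1,375.80.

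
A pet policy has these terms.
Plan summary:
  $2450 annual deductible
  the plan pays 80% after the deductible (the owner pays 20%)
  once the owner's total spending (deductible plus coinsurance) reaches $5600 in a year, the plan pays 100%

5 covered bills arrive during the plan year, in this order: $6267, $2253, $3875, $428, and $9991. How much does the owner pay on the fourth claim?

$85.60

Bill 1, $6267: deductible takes $2450, $3817 remains; owner's 20% is $763.40. Owner owes $3213.40 (running OOP $3213.40).
Bill 2, $2253: deductible already satisfied, so owner's share is 20% × $2253 = $450.60. Owner pays $450.60; OOP now $3664.
Bill 3, $3875: 20% coinsurance on $3875 = $775. Cost to owner: $775. OOP to date $4439.
Bill 4, $428: deductible met; 20% of $428 = $85.60. Owner owes $85.60 (running OOP $4524.60).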